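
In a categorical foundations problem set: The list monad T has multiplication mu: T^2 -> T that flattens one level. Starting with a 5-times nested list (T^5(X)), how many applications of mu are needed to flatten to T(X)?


Each application of mu: T^2 -> T removes one layer of nesting.
Starting at depth 5 (i.e., T^5(X)), we need to reach T(X).
Number of mu applications = 5 - 1 = 4

4


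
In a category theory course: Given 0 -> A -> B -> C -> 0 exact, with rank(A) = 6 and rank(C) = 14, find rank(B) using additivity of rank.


For a short exact sequence 0 -> A -> B -> C -> 0,
rank is additive: rank(B) = rank(A) + rank(C).
rank(B) = 6 + 14 = 20

20


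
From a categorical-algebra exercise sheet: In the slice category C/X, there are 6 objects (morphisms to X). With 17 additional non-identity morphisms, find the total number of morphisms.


In the slice category C/X, objects are morphisms to X.
Identity morphisms: 6 (one per object of C/X).
Non-identity morphisms: 17.
Total = 6 + 17 = 23

23


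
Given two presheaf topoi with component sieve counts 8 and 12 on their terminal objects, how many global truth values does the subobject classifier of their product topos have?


In a product of presheaf topoi E_1 x E_2, the subobject classifier
is Omega = Omega_1 x Omega_2 (componentwise), so
|Omega(top)| = |Omega_1(top_1)| * |Omega_2(top_2)|.
= 8 * 12 = 96.

96


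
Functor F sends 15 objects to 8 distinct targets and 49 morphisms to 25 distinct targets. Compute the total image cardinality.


The image of F consists of distinct objects and distinct morphisms.
|Im(F)| on objects = 8
|Im(F)| on morphisms = 25
Total image cardinality = 8 + 25 = 33

33


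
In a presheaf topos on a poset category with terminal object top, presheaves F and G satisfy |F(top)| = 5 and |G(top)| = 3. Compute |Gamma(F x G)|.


Global sections of a presheaf on a poset with terminal top satisfy
Gamma(H) ~ H(top). Presheaves admit pointwise products, so
(F x G)(top) = F(top) x G(top) (Cartesian product).
|Gamma(F x G)| = |F(top)| * |G(top)| = 5 * 3 = 15.

15


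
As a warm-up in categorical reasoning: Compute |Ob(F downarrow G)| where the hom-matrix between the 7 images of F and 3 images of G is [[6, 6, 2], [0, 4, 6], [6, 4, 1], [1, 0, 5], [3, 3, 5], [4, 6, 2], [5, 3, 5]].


Objects of (F downarrow G) are triples (a, b, h: F(a)->G(b)).
The count equals the sum of all entries in the hom-matrix.
sum(row 0) = 14
sum(row 1) = 10
sum(row 2) = 11
sum(row 3) = 6
sum(row 4) = 11
sum(row 5) = 12
sum(row 6) = 13
Grand total = 77

77


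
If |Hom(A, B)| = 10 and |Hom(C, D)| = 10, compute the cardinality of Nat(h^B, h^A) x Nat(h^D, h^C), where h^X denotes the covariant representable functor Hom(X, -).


By the Yoneda lemma, Nat(h^B, h^A) is isomorphic to Hom(A, B),
so |Nat(h^B, h^A)| = |Hom(A, B)| and |Nat(h^D, h^C)| = |Hom(C, D)|.
|Hom(A, B)| = 10, |Hom(C, D)| = 10.
|Nat(h^B, h^A) x Nat(h^D, h^C)| = 10 * 10 = 100

100


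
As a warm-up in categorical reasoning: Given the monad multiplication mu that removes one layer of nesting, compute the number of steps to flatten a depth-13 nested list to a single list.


Each application of mu: T^2 -> T removes one layer of nesting.
Starting at depth 13 (i.e., T^13(X)), we need to reach T(X).
Number of mu applications = 13 - 1 = 12

12


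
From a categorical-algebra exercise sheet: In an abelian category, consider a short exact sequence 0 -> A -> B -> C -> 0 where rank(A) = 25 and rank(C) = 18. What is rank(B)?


For a short exact sequence 0 -> A -> B -> C -> 0,
rank is additive: rank(B) = rank(A) + rank(C).
rank(B) = 25 + 18 = 43

43


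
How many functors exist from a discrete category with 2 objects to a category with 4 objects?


A functor from a discrete category C to D is determined by
where each object maps. Each of the 2 objects of C can map
to any of the 4 objects of D independently.
Number of functors = 4^2 = 16

16


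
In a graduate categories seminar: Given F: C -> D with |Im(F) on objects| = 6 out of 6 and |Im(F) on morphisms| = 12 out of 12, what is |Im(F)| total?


The image of F consists of distinct objects and distinct morphisms.
|Im(F)| on objects = 6
|Im(F)| on morphisms = 12
Total image cardinality = 6 + 12 = 18

18


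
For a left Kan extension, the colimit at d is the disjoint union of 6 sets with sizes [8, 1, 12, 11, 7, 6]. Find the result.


Pointwise, the left Kan extension (Lan_F H)(d) is the colimit, indexed
by the comma category (F downarrow d), of H composed with the
projection (F downarrow d) -> C. Here that colimit is given
as a coproduct (disjoint union) of sets, so its cardinality is the
sum of the sizes of the summands.
Coproduct of sets with sizes: 8 + 1 + 12 + 11 + 7 + 6
= 45

45


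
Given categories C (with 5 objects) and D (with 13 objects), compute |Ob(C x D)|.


The product category C x D has objects that are pairs (c, d).
Number of pairs = |Ob(C)| * |Ob(D)| = 5 * 13 = 65

65


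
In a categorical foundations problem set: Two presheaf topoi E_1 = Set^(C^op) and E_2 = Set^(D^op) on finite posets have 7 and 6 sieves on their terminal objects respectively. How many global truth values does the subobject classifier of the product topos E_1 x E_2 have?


In a product of presheaf topoi E_1 x E_2, the subobject classifier
is Omega = Omega_1 x Omega_2 (componentwise), so
|Omega(top)| = |Omega_1(top_1)| * |Omega_2(top_2)|.
= 7 * 6 = 42.

42


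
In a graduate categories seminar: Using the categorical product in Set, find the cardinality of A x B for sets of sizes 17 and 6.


In Set, the product A x B is the Cartesian product.
By the universal property, |A x B| = |A| * |B|.
|A x B| = 17 * 6 = 102

102


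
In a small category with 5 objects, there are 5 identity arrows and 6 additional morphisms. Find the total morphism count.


Each object has an identity morphism, giving 5 identities.
Adding the 6 non-identity morphisms:
Total = 5 + 6 = 11

11


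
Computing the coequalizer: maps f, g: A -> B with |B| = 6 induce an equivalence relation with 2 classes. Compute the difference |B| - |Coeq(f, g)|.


The coequalizer Coeq(f, g) = B / ~ has one element per equivalence class.
|B| = 6, |Coeq(f, g)| = 2.
|B| - |Coeq(f, g)| = 6 - 2 = 4.

4


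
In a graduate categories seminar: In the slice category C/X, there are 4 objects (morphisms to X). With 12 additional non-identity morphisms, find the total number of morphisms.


In the slice category C/X, objects are morphisms to X.
Identity morphisms: 4 (one per object of C/X).
Non-identity morphisms: 12.
Total = 4 + 12 = 16

16


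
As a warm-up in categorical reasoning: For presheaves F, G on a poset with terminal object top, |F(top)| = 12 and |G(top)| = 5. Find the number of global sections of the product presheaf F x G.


Global sections of a presheaf on a poset with terminal top satisfy
Gamma(H) ~ H(top). Presheaves admit pointwise products, so
(F x G)(top) = F(top) x G(top) (Cartesian product).
|Gamma(F x G)| = |F(top)| * |G(top)| = 12 * 5 = 60.

60


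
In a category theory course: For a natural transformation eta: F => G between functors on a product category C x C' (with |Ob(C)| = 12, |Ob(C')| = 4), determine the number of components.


A natural transformation eta: F => G assigns one component morphism per
object of the domain category.
The domain is the product category C x C', so
|Ob(C x C')| = |Ob(C)| * |Ob(C')| = 12 * 4 = 48.
Therefore eta has 48 component morphisms.

48


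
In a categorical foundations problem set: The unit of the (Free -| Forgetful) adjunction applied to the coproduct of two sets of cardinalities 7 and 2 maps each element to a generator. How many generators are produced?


The unit eta_X: X -> U(F(X)) of the Free-Forgetful adjunction
maps each element of X to a generator of F(X). For X = S + T (disjoint
union in Set), |S + T| = |S| + |T|.
Total mappings = 7 + 2 = 9.

9


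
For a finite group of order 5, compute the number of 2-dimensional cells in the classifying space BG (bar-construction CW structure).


In the bar-construction CW model of BG, the n-cells are indexed by
n-tuples [g_1|...|g_n] of non-identity elements of G (degenerate
simplices with some g_i = e do not contribute cells), so there are
(|G| - 1)^n n-cells.
For dim = 2 with |G| = 5:
cells = (5 - 1)^2 = 4^2 = 16

16


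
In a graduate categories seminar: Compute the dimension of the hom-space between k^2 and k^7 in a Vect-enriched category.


In Vect-enriched categories, Hom(k^n, k^m) is the space of m x n matrices.
dim(Hom(k^2, k^7)) = 7 * 2 = 14

14


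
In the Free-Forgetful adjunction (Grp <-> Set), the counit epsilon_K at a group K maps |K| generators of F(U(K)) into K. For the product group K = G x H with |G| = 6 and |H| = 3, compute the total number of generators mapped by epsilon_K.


The counit epsilon_K: F(U(K)) -> K of the Free-Forgetful adjunction
maps |K| generators of F(U(K)) into K. For K = G x H (the product group),
|G x H| = |G| * |H|.
Total generators mapped = 6 * 3 = 18.

18


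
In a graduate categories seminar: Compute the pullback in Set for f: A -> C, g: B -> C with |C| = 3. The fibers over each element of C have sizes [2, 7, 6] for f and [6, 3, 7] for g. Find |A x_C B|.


The pullback A x_C B consists of pairs (a, b) with f(a) = g(b).
For each element c in C, the fiber product has |f^-1(c)| * |g^-1(c)| elements.
Summing over C: 2 * 6 + 7 * 3 + 6 * 7
= 12 + 21 + 42 = 75

75


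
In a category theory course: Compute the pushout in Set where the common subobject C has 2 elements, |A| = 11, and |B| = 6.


The pushout A +_C B identifies the images of C in A and B.
|A +_C B| = |A| + |B| - |C| (for injections).
= 11 + 6 - 2 = 15

15


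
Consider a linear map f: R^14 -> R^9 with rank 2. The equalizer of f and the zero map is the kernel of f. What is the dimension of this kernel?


The equalizer of f and the zero map is ker(f).
By the rank-nullity theorem: dim(ker(f)) = dim(domain) - rank(f).
dim(ker(f)) = 14 - 2 = 12

12


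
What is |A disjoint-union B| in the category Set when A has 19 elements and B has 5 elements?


In Set, the coproduct A + B is the disjoint union.
|A + B| = |A| + |B| = 19 + 5 = 24

24


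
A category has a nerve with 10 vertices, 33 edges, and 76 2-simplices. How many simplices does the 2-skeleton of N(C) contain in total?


The 2-skeleton of the nerve N(C) consists of simplices in dimensions 0, 1, 2:
  |N(C)_0| = 10 (objects)
  |N(C)_1| = 33 (morphisms)
  |N(C)_2| = 76 (composable pairs)
Total = 10 + 33 + 76 = 119

119


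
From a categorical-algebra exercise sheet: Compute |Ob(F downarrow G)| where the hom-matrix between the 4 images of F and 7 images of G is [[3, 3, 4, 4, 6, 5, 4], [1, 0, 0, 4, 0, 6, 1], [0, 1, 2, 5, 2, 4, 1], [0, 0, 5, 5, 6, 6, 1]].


Objects of (F downarrow G) are triples (a, b, h: F(a)->G(b)).
The count equals the sum of all entries in the hom-matrix.
sum(row 0) = 29
sum(row 1) = 12
sum(row 2) = 15
sum(row 3) = 23
Grand total = 79

79


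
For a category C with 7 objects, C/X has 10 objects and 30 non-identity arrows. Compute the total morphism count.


In the slice category C/X, objects are morphisms to X.
Identity morphisms: 10 (one per object of C/X).
Non-identity morphisms: 30.
Total = 10 + 30 = 40

40


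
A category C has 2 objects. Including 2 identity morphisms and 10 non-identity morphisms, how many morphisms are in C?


Each object has an identity morphism, giving 2 identities.
Adding the 10 non-identity morphisms:
Total = 2 + 10 = 12

12


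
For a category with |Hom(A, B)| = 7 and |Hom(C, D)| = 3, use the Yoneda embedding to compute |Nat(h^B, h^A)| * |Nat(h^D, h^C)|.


By the Yoneda lemma, Nat(h^B, h^A) is isomorphic to Hom(A, B),
so |Nat(h^B, h^A)| = |Hom(A, B)| and |Nat(h^D, h^C)| = |Hom(C, D)|.
|Hom(A, B)| = 7, |Hom(C, D)| = 3.
|Nat(h^B, h^A) x Nat(h^D, h^C)| = 7 * 3 = 21

21


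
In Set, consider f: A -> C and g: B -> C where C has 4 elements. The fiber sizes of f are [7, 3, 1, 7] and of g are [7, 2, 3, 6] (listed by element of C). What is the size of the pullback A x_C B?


The pullback A x_C B consists of pairs (a, b) with f(a) = g(b).
For each element c in C, the fiber product has |f^-1(c)| * |g^-1(c)| elements.
Summing over C: 7 * 7 + 3 * 2 + 1 * 3 + 7 * 6
= 49 + 6 + 3 + 42 = 100

100


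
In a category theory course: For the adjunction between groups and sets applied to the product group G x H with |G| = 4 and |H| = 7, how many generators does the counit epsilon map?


The counit epsilon_K: F(U(K)) -> K of the Free-Forgetful adjunction
maps |K| generators of F(U(K)) into K. For K = G x H (the product group),
|G x H| = |G| * |H|.
Total generators mapped = 4 * 7 = 28.

28


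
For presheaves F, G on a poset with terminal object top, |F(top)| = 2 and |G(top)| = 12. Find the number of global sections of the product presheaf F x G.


Global sections of a presheaf on a poset with terminal top satisfy
Gamma(H) ~ H(top). Presheaves admit pointwise products, so
(F x G)(top) = F(top) x G(top) (Cartesian product).
|Gamma(F x G)| = |F(top)| * |G(top)| = 2 * 12 = 24.

24


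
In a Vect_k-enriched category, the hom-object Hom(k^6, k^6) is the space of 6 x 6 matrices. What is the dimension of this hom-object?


In Vect-enriched categories, Hom(k^n, k^m) is the space of m x n matrices.
dim(Hom(k^6, k^6)) = 6 * 6 = 36

36


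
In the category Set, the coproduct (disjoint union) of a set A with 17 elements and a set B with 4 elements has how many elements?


In Set, the coproduct A + B is the disjoint union.
|A + B| = |A| + |B| = 17 + 4 = 21

21


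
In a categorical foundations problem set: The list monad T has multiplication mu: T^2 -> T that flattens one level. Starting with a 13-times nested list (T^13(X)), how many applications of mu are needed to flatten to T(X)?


Each application of mu: T^2 -> T removes one layer of nesting.
Starting at depth 13 (i.e., T^13(X)), we need to reach T(X).
Number of mu applications = 13 - 1 = 12

12


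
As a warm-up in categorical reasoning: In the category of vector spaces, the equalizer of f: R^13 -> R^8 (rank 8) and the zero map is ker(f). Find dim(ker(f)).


The equalizer of f and the zero map is ker(f).
By the rank-nullity theorem: dim(ker(f)) = dim(domain) - rank(f).
dim(ker(f)) = 13 - 8 = 5

5


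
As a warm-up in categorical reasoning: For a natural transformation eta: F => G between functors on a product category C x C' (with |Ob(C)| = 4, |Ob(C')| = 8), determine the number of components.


A natural transformation eta: F => G assigns one component morphism per
object of the domain category.
The domain is the product category C x C', so
|Ob(C x C')| = |Ob(C)| * |Ob(C')| = 4 * 8 = 32.
Therefore eta has 32 component morphisms.

32


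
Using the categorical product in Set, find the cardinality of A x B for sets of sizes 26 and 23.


In Set, the product A x B is the Cartesian product.
By the universal property, |A x B| = |A| * |B|.
|A x B| = 26 * 23 = 598

598


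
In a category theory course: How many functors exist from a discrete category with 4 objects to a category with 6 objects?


A functor from a discrete category C to D is determined by
where each object maps. Each of the 4 objects of C can map
to any of the 6 objects of D independently.
Number of functors = 6^4 = 1296

1296


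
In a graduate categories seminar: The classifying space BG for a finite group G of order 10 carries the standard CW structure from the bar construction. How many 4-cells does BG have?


In the bar-construction CW model of BG, the n-cells are indexed by
n-tuples [g_1|...|g_n] of non-identity elements of G (degenerate
simplices with some g_i = e do not contribute cells), so there are
(|G| - 1)^n n-cells.
For dim = 4 with |G| = 10:
cells = (10 - 1)^4 = 9^4 = 6561

6561


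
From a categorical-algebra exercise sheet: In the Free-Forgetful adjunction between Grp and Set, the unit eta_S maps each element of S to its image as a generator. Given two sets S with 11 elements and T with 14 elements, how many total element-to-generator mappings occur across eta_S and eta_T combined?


The unit eta_X: X -> U(F(X)) of the Free-Forgetful adjunction
maps each element of X to a generator of F(X). For X = S + T (disjoint
union in Set), |S + T| = |S| + |T|.
Total mappings = 11 + 14 = 25.

25


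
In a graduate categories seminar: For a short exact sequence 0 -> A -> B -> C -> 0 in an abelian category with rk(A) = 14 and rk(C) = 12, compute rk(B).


For a short exact sequence 0 -> A -> B -> C -> 0,
rank is additive: rank(B) = rank(A) + rank(C).
rank(B) = 14 + 12 = 26

26


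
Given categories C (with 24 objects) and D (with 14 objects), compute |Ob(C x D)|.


The product category C x D has objects that are pairs (c, d).
Number of pairs = |Ob(C)| * |Ob(D)| = 24 * 14 = 336

336


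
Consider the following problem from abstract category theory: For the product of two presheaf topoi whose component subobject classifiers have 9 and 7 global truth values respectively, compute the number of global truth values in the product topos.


In a product of presheaf topoi E_1 x E_2, the subobject classifier
is Omega = Omega_1 x Omega_2 (componentwise), so
|Omega(top)| = |Omega_1(top_1)| * |Omega_2(top_2)|.
= 9 * 7 = 63.

63


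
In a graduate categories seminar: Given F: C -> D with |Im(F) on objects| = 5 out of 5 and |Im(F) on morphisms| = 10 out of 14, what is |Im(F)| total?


The image of F consists of distinct objects and distinct morphisms.
|Im(F)| on objects = 5
|Im(F)| on morphisms = 10
Total image cardinality = 5 + 10 = 15

15


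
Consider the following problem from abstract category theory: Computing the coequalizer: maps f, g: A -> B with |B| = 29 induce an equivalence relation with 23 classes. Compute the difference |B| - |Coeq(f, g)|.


The coequalizer Coeq(f, g) = B / ~ has one element per equivalence class.
|B| = 29, |Coeq(f, g)| = 23.
|B| - |Coeq(f, g)| = 29 - 23 = 6.

6


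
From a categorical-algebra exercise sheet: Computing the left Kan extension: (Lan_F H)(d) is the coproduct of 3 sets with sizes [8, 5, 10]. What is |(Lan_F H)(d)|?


Pointwise, the left Kan extension (Lan_F H)(d) is the colimit, indexed
by the comma category (F downarrow d), of H composed with the
projection (F downarrow d) -> C. Here that colimit is given
as a coproduct (disjoint union) of sets, so its cardinality is the
sum of the sizes of the summands.
Coproduct of sets with sizes: 8 + 5 + 10
= 23

23


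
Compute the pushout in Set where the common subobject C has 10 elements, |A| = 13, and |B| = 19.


The pushout A +_C B identifies the images of C in A and B.
|A +_C B| = |A| + |B| - |C| (for injections).
= 13 + 19 - 10 = 22

22


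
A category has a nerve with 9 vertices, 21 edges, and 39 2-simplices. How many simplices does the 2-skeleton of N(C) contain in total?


The 2-skeleton of the nerve N(C) consists of simplices in dimensions 0, 1, 2:
  |N(C)_0| = 9 (objects)
  |N(C)_1| = 21 (morphisms)
  |N(C)_2| = 39 (composable pairs)
Total = 9 + 21 + 39 = 69

69


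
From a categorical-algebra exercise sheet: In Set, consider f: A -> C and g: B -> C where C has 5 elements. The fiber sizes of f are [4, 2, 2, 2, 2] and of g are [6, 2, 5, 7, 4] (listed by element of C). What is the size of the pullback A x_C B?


The pullback A x_C B consists of pairs (a, b) with f(a) = g(b).
For each element c in C, the fiber product has |f^-1(c)| * |g^-1(c)| elements.
Summing over C: 4 * 6 + 2 * 2 + 2 * 5 + 2 * 7 + 2 * 4
= 24 + 4 + 10 + 14 + 8 = 60

60


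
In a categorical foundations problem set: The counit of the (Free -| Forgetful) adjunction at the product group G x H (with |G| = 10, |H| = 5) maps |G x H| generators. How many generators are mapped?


The counit epsilon_K: F(U(K)) -> K of the Free-Forgetful adjunction
maps |K| generators of F(U(K)) into K. For K = G x H (the product group),
|G x H| = |G| * |H|.
Total generators mapped = 10 * 5 = 50.

50


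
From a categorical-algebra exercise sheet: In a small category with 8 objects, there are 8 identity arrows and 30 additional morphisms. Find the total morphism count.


Each object has an identity morphism, giving 8 identities.
Adding the 30 non-identity morphisms:
Total = 8 + 30 = 38

38


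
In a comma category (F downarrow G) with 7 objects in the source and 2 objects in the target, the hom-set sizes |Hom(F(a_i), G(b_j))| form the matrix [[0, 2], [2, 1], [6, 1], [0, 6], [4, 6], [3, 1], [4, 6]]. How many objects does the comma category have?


Objects of (F downarrow G) are triples (a, b, h: F(a)->G(b)).
The count equals the sum of all entries in the hom-matrix.
sum(row 0) = 2
sum(row 1) = 3
sum(row 2) = 7
sum(row 3) = 6
sum(row 4) = 10
sum(row 5) = 4
sum(row 6) = 10
Grand total = 42

42


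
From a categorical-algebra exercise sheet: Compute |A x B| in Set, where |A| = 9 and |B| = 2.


In Set, the product A x B is the Cartesian product.
By the universal property, |A x B| = |A| * |B|.
|A x B| = 9 * 2 = 18

18


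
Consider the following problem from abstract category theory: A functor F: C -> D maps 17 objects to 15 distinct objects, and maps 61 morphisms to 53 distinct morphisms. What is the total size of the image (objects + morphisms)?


The image of F consists of distinct objects and distinct morphisms.
|Im(F)| on objects = 15
|Im(F)| on morphisms = 53
Total image cardinality = 15 + 53 = 68

68


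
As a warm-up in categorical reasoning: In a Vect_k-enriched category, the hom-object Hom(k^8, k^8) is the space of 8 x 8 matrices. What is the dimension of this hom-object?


In Vect-enriched categories, Hom(k^n, k^m) is the space of m x n matrices.
dim(Hom(k^8, k^8)) = 8 * 8 = 64

64


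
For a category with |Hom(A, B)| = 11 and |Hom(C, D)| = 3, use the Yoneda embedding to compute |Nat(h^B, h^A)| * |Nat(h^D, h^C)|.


By the Yoneda lemma, Nat(h^B, h^A) is isomorphic to Hom(A, B),
so |Nat(h^B, h^A)| = |Hom(A, B)| and |Nat(h^D, h^C)| = |Hom(C, D)|.
|Hom(A, B)| = 11, |Hom(C, D)| = 3.
|Nat(h^B, h^A) x Nat(h^D, h^C)| = 11 * 3 = 33

33


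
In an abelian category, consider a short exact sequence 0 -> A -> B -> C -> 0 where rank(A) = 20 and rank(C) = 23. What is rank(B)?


For a short exact sequence 0 -> A -> B -> C -> 0,
rank is additive: rank(B) = rank(A) + rank(C).
rank(B) = 20 + 23 = 43

43


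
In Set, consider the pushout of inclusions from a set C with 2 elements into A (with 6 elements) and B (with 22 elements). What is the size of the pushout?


The pushout A +_C B identifies the images of C in A and B.
|A +_C B| = |A| + |B| - |C| (for injections).
= 6 + 22 - 2 = 26

26


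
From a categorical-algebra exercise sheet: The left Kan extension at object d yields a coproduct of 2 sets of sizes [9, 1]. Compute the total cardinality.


Pointwise, the left Kan extension (Lan_F H)(d) is the colimit, indexed
by the comma category (F downarrow d), of H composed with the
projection (F downarrow d) -> C. Here that colimit is given
as a coproduct (disjoint union) of sets, so its cardinality is the
sum of the sizes of the summands.
Coproduct of sets with sizes: 9 + 1
= 10

10


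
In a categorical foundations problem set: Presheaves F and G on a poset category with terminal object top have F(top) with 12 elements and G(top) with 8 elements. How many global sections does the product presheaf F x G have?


Global sections of a presheaf on a poset with terminal top satisfy
Gamma(H) ~ H(top). Presheaves admit pointwise products, so
(F x G)(top) = F(top) x G(top) (Cartesian product).
|Gamma(F x G)| = |F(top)| * |G(top)| = 12 * 8 = 96.

96


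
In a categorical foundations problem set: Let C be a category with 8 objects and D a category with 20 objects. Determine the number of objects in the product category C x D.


The product category C x D has objects that are pairs (c, d).
Number of pairs = |Ob(C)| * |Ob(D)| = 8 * 20 = 160

160


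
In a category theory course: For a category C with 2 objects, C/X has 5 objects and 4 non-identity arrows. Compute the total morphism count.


In the slice category C/X, objects are morphisms to X.
Identity morphisms: 5 (one per object of C/X).
Non-identity morphisms: 4.
Total = 5 + 4 = 9

9


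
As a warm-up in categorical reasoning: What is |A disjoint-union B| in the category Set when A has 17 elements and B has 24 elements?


In Set, the coproduct A + B is the disjoint union.
|A + B| = |A| + |B| = 17 + 24 = 41

41


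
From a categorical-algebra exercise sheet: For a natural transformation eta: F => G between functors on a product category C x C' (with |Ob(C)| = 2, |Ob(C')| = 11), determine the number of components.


A natural transformation eta: F => G assigns one component morphism per
object of the domain category.
The domain is the product category C x C', so
|Ob(C x C')| = |Ob(C)| * |Ob(C')| = 2 * 11 = 22.
Therefore eta has 22 component morphisms.

22


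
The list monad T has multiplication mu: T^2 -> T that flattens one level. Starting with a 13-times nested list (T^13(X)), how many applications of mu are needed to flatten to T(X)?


Each application of mu: T^2 -> T removes one layer of nesting.
Starting at depth 13 (i.e., T^13(X)), we need to reach T(X).
Number of mu applications = 13 - 1 = 12

12


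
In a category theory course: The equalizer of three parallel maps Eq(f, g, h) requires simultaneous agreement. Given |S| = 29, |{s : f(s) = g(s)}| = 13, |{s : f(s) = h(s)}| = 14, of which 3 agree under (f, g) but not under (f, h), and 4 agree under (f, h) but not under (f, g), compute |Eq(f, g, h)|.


Eq(f, g, h) is the triple-agreement set: points in S where all three
maps take the same value. Using inclusion-exclusion on the pairwise data:
Pair (f, g) agrees on 13 points; pair (f, h) on 14 points.
Points agreeing under (f, g) but not (f, h) = 3; under (f, h) but not (f, g) = 4.
Triple-agreement = agreement-in-(f, g) minus points that agree under (f, g) but not (f, h):
|Eq(f, g, h)| = 13 - 3 = 10
(cross-check via (f, h): 14 - 4 = 10.)

10


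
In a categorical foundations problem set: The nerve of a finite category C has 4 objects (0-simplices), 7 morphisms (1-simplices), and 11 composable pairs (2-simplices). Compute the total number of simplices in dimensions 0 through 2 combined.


The 2-skeleton of the nerve N(C) consists of simplices in dimensions 0, 1, 2:
  |N(C)_0| = 4 (objects)
  |N(C)_1| = 7 (morphisms)
  |N(C)_2| = 11 (composable pairs)
Total = 4 + 7 + 11 = 22

22


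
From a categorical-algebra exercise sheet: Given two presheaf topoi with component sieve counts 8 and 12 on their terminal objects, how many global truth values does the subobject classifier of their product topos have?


In a product of presheaf topoi E_1 x E_2, the subobject classifier
is Omega = Omega_1 x Omega_2 (componentwise), so
|Omega(top)| = |Omega_1(top_1)| * |Omega_2(top_2)|.
= 8 * 12 = 96.

96


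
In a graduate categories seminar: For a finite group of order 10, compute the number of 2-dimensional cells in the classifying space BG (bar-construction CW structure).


In the bar-construction CW model of BG, the n-cells are indexed by
n-tuples [g_1|...|g_n] of non-identity elements of G (degenerate
simplices with some g_i = e do not contribute cells), so there are
(|G| - 1)^n n-cells.
For dim = 2 with |G| = 10:
cells = (10 - 1)^2 = 9^2 = 81

81


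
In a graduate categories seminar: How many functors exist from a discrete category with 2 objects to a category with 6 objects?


A functor from a discrete category C to D is determined by
where each object maps. Each of the 2 objects of C can map
to any of the 6 objects of D independently.
Number of functors = 6^2 = 36

36


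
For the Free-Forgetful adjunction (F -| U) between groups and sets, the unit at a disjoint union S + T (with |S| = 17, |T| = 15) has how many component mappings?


The unit eta_X: X -> U(F(X)) of the Free-Forgetful adjunction
maps each element of X to a generator of F(X). For X = S + T (disjoint
union in Set), |S + T| = |S| + |T|.
Total mappings = 17 + 15 = 32.

32


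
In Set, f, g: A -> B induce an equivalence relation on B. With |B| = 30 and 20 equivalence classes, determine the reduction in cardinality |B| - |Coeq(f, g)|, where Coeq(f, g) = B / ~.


The coequalizer Coeq(f, g) = B / ~ has one element per equivalence class.
|B| = 30, |Coeq(f, g)| = 20.
|B| - |Coeq(f, g)| = 30 - 20 = 10.

10


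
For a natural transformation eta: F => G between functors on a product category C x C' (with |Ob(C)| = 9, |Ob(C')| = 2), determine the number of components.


A natural transformation eta: F => G assigns one component morphism per
object of the domain category.
The domain is the product category C x C', so
|Ob(C x C')| = |Ob(C)| * |Ob(C')| = 9 * 2 = 18.
Therefore eta has 18 component morphisms.

18


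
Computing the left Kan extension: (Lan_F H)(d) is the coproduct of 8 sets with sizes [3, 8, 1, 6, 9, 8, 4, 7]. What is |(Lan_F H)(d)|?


Pointwise, the left Kan extension (Lan_F H)(d) is the colimit, indexed
by the comma category (F downarrow d), of H composed with the
projection (F downarrow d) -> C. Here that colimit is given
as a coproduct (disjoint union) of sets, so its cardinality is the
sum of the sizes of the summands.
Coproduct of sets with sizes: 3 + 8 + 1 + 6 + 9 + 8 + 4 + 7
= 46

46


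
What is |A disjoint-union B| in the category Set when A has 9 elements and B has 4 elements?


In Set, the coproduct A + B is the disjoint union.
|A + B| = |A| + |B| = 9 + 4 = 13

13


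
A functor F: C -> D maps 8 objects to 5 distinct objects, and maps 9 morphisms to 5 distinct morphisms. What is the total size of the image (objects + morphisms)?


The image of F consists of distinct objects and distinct morphisms.
|Im(F)| on objects = 5
|Im(F)| on morphisms = 5
Total image cardinality = 5 + 5 = 10

10


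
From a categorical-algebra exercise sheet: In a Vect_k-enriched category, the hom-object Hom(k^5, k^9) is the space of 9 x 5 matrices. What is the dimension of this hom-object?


In Vect-enriched categories, Hom(k^n, k^m) is the space of m x n matrices.
dim(Hom(k^5, k^9)) = 9 * 5 = 45

45


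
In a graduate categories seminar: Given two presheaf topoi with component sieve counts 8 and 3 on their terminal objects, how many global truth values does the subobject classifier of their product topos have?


In a product of presheaf topoi E_1 x E_2, the subobject classifier
is Omega = Omega_1 x Omega_2 (componentwise), so
|Omega(top)| = |Omega_1(top_1)| * |Omega_2(top_2)|.
= 8 * 3 = 24.

24


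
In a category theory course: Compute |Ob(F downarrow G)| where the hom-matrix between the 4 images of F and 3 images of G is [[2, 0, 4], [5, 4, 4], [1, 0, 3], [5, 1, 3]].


Objects of (F downarrow G) are triples (a, b, h: F(a)->G(b)).
The count equals the sum of all entries in the hom-matrix.
sum(row 0) = 6
sum(row 1) = 13
sum(row 2) = 4
sum(row 3) = 9
Grand total = 32

32


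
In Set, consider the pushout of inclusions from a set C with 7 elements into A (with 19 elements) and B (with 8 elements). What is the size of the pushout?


The pushout A +_C B identifies the images of C in A and B.
|A +_C B| = |A| + |B| - |C| (for injections).
= 19 + 8 - 7 = 20

20


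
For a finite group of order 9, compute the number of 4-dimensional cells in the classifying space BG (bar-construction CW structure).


In the bar-construction CW model of BG, the n-cells are indexed by
n-tuples [g_1|...|g_n] of non-identity elements of G (degenerate
simplices with some g_i = e do not contribute cells), so there are
(|G| - 1)^n n-cells.
For dim = 4 with |G| = 9:
cells = (9 - 1)^4 = 8^4 = 4096

4096


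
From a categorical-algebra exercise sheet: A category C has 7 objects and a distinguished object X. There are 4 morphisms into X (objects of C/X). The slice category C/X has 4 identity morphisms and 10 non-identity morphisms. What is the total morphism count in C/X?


In the slice category C/X, objects are morphisms to X.
Identity morphisms: 4 (one per object of C/X).
Non-identity morphisms: 10.
Total = 4 + 10 = 14

14


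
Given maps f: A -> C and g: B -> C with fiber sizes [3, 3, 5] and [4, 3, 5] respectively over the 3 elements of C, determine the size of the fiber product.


The pullback A x_C B consists of pairs (a, b) with f(a) = g(b).
For each element c in C, the fiber product has |f^-1(c)| * |g^-1(c)| elements.
Summing over C: 3 * 4 + 3 * 3 + 5 * 5
= 12 + 9 + 25 = 46

46


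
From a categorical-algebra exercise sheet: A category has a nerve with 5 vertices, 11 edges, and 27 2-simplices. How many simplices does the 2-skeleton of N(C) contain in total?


The 2-skeleton of the nerve N(C) consists of simplices in dimensions 0, 1, 2:
  |N(C)_0| = 5 (objects)
  |N(C)_1| = 11 (morphisms)
  |N(C)_2| = 27 (composable pairs)
Total = 5 + 11 + 27 = 43

43


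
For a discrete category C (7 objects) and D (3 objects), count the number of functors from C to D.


A functor from a discrete category C to D is determined by
where each object maps. Each of the 7 objects of C can map
to any of the 3 objects of D independently.
Number of functors = 3^7 = 2187

2187


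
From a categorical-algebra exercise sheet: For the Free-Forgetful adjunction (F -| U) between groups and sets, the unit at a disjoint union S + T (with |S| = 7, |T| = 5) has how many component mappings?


The unit eta_X: X -> U(F(X)) of the Free-Forgetful adjunction
maps each element of X to a generator of F(X). For X = S + T (disjoint
union in Set), |S + T| = |S| + |T|.
Total mappings = 7 + 5 = 12.

12


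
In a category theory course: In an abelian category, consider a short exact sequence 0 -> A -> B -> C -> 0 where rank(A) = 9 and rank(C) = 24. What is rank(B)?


For a short exact sequence 0 -> A -> B -> C -> 0,
rank is additive: rank(B) = rank(A) + rank(C).
rank(B) = 9 + 24 = 33

33


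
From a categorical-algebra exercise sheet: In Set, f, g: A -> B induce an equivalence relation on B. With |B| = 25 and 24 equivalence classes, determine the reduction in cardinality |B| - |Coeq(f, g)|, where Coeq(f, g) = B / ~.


The coequalizer Coeq(f, g) = B / ~ has one element per equivalence class.
|B| = 25, |Coeq(f, g)| = 24.
|B| - |Coeq(f, g)| = 25 - 24 = 1.

1


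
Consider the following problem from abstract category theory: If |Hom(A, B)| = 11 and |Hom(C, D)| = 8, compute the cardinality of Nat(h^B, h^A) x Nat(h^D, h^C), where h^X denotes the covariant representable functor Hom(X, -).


By the Yoneda lemma, Nat(h^B, h^A) is isomorphic to Hom(A, B),
so |Nat(h^B, h^A)| = |Hom(A, B)| and |Nat(h^D, h^C)| = |Hom(C, D)|.
|Hom(A, B)| = 11, |Hom(C, D)| = 8.
|Nat(h^B, h^A) x Nat(h^D, h^C)| = 11 * 8 = 88

88


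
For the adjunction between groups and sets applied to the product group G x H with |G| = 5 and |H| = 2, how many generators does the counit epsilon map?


The counit epsilon_K: F(U(K)) -> K of the Free-Forgetful adjunction
maps |K| generators of F(U(K)) into K. For K = G x H (the product group),
|G x H| = |G| * |H|.
Total generators mapped = 5 * 2 = 10.

10


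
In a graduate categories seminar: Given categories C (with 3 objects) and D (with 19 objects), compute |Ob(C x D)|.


The product category C x D has objects that are pairs (c, d).
Number of pairs = |Ob(C)| * |Ob(D)| = 3 * 19 = 57

57


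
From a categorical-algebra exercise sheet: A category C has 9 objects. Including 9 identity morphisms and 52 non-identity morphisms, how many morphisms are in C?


Each object has an identity morphism, giving 9 identities.
Adding the 52 non-identity morphisms:
Total = 9 + 52 = 61

61


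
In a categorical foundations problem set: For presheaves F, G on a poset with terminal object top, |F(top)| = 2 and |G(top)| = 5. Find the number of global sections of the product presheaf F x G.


Global sections of a presheaf on a poset with terminal top satisfy
Gamma(H) ~ H(top). Presheaves admit pointwise products, so
(F x G)(top) = F(top) x G(top) (Cartesian product).
|Gamma(F x G)| = |F(top)| * |G(top)| = 2 * 5 = 10.

10


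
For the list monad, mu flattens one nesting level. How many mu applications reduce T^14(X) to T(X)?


Each application of mu: T^2 -> T removes one layer of nesting.
Starting at depth 14 (i.e., T^14(X)), we need to reach T(X).
Number of mu applications = 14 - 1 = 13

13


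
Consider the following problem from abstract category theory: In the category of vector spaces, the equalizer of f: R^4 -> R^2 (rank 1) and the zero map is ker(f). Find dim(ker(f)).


The equalizer of f and the zero map is ker(f).
By the rank-nullity theorem: dim(ker(f)) = dim(domain) - rank(f).
dim(ker(f)) = 4 - 1 = 3

3


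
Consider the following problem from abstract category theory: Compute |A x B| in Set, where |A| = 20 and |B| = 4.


In Set, the product A x B is the Cartesian product.
By the universal property, |A x B| = |A| * |B|.
|A x B| = 20 * 4 = 80

80


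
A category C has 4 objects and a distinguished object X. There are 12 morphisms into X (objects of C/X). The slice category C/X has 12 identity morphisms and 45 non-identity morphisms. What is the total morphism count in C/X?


In the slice category C/X, objects are morphisms to X.
Identity morphisms: 12 (one per object of C/X).
Non-identity morphisms: 45.
Total = 12 + 45 = 57

57


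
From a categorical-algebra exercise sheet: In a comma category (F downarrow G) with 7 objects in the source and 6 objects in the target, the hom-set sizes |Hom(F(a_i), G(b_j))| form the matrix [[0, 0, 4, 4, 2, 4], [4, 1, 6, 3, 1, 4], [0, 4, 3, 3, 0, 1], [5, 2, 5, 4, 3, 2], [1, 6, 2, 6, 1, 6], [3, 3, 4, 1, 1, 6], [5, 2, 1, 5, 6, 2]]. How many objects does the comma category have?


Objects of (F downarrow G) are triples (a, b, h: F(a)->G(b)).
The count equals the sum of all entries in the hom-matrix.
sum(row 0) = 14
sum(row 1) = 19
sum(row 2) = 11
sum(row 3) = 21
sum(row 4) = 22
sum(row 5) = 18
sum(row 6) = 21
Grand total = 126

126


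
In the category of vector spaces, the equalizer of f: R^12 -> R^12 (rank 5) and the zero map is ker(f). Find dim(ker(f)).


The equalizer of f and the zero map is ker(f).
By the rank-nullity theorem: dim(ker(f)) = dim(domain) - rank(f).
dim(ker(f)) = 12 - 5 = 7

7


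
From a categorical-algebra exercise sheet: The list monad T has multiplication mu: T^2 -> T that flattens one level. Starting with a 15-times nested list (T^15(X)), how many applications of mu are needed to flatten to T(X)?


Each application of mu: T^2 -> T removes one layer of nesting.
Starting at depth 15 (i.e., T^15(X)), we need to reach T(X).
Number of mu applications = 15 - 1 = 14

14


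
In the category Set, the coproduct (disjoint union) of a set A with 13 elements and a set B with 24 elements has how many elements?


In Set, the coproduct A + B is the disjoint union.
|A + B| = |A| + |B| = 13 + 24 = 37

37


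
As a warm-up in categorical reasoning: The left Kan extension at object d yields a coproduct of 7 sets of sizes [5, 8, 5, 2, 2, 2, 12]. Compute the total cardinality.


Pointwise, the left Kan extension (Lan_F H)(d) is the colimit, indexed
by the comma category (F downarrow d), of H composed with the
projection (F downarrow d) -> C. Here that colimit is given
as a coproduct (disjoint union) of sets, so its cardinality is the
sum of the sizes of the summands.
Coproduct of sets with sizes: 5 + 8 + 5 + 2 + 2 + 2 + 12
= 36

36


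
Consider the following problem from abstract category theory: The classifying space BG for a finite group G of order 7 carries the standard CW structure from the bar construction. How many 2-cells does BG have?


In the bar-construction CW model of BG, the n-cells are indexed by
n-tuples [g_1|...|g_n] of non-identity elements of G (degenerate
simplices with some g_i = e do not contribute cells), so there are
(|G| - 1)^n n-cells.
For dim = 2 with |G| = 7:
cells = (7 - 1)^2 = 6^2 = 36

36


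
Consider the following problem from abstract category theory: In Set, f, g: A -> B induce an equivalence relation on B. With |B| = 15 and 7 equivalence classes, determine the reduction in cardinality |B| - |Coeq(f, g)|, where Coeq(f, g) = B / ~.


The coequalizer Coeq(f, g) = B / ~ has one element per equivalence class.
|B| = 15, |Coeq(f, g)| = 7.
|B| - |Coeq(f, g)| = 15 - 7 = 8.

8
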